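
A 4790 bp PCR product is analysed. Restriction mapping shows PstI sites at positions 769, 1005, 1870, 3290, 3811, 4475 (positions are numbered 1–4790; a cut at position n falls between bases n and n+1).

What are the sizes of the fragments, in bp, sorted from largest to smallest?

1420, 865, 769, 664, 521, 315, 236 bp

Linear molecule, 6 cuts → 7 fragments:
  769 − 0 = 769 bp
  1005 − 769 = 236 bp
  1870 − 1005 = 865 bp
  3290 − 1870 = 1420 bp
  3811 − 3290 = 521 bp
  4475 − 3811 = 664 bp
  4790 − 4475 = 315 bp
Sorted largest to smallest: 1420, 865, 769, 664, 521, 315, 236 bp.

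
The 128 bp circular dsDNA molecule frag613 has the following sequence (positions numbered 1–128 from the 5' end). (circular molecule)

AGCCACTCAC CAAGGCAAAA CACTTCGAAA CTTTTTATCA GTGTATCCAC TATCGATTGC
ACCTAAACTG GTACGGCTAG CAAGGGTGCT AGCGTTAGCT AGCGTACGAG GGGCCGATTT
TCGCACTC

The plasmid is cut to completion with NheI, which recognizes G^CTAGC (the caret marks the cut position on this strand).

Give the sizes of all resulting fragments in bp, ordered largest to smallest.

106, 12, 10 bp

NheI sites (GCTAGC) start at positions 76, 88, 98.
NheI cuts after the first base of each site, so after positions 76, 88, 98.
Circular molecule, 3 cuts → 3 fragments:
  77–88 → 12 bp
  89–98 → 10 bp
  99–128 then 1–76 → 30 + 76 = 106 bp
Sorted largest to smallest: 106, 12, 10 bp.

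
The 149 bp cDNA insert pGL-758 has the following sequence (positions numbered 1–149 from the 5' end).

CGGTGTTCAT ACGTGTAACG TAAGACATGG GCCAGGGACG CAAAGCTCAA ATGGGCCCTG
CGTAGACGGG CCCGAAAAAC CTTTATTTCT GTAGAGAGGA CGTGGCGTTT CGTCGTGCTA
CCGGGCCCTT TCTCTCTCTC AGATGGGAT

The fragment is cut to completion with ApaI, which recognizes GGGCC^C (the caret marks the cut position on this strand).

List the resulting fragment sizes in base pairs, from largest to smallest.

ApaI sites (GGGCCC) start at positions 53, 68, 123.
ApaI cuts after base 5 of each site (before the last base), so after positions 57, 72, 127.
Linear molecule, 3 cuts → 4 fragments:
  1–57 → 57 bp
  58–72 → 15 bp
  73–127 → 55 bp
  128–149 → 22 bp
Sorted largest to smallest: 57, 55, 22, 15 bp.

57, 55, 22, 15 bp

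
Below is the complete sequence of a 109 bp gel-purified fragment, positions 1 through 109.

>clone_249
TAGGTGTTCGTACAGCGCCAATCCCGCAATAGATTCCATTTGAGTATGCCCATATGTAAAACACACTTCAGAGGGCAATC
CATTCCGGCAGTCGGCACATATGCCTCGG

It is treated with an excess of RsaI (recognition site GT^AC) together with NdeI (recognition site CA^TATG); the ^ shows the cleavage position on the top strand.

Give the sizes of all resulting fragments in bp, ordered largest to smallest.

The RsaI site (GTAC) starts at position 10.
RsaI cuts after base 2 of each site, so after position 11.
NdeI sites (CATATG) start at positions 51, 98.
NdeI cuts after base 2 of each site, so after positions 52, 99.
Combined cut positions: 11, 52, 99.
Linear molecule, 3 cuts → 4 fragments:
  1–11 → 11 bp
  12–52 → 41 bp
  53–99 → 47 bp
  100–109 → 10 bp
Sorted largest to smallest: 47, 41, 11, 10 bp.

47, 41, 11, 10 bp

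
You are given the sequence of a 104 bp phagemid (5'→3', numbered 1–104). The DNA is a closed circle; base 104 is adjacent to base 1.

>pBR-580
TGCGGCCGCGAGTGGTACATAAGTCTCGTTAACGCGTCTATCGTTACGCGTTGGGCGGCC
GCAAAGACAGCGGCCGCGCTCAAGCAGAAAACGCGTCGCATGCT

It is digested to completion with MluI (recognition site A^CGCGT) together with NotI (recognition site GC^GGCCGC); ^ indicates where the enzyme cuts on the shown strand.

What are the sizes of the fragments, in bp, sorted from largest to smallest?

29, 20, 16, 15, 14, 10 bp

MluI sites (ACGCGT) start at positions 32, 46, 91.
MluI cuts after the first base of each site, so after positions 32, 46, 91.
NotI sites (GCGGCCGC) start at positions 2, 55, 70.
NotI cuts after base 2 of each site, so after positions 3, 56, 71.
Combined cut positions: 3, 32, 46, 56, 71, 91.
Circular molecule, 6 cuts → 6 fragments:
  4–32 → 29 bp
  33–46 → 14 bp
  47–56 → 10 bp
  57–71 → 15 bp
  72–91 → 20 bp
  92–104 then 1–3 → 13 + 3 = 16 bp
Sorted largest to smallest: 29, 20, 16, 15, 14, 10 bp.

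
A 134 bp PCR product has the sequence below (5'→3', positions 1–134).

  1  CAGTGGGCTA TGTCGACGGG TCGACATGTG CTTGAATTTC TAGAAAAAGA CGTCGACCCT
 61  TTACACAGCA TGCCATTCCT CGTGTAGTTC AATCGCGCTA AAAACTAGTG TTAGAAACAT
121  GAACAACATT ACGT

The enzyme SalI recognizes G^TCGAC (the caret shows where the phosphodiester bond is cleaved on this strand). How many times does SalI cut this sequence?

3

GTCGAC occurs starting at positions 12, 20, 52.
SalI cuts at 3 sites.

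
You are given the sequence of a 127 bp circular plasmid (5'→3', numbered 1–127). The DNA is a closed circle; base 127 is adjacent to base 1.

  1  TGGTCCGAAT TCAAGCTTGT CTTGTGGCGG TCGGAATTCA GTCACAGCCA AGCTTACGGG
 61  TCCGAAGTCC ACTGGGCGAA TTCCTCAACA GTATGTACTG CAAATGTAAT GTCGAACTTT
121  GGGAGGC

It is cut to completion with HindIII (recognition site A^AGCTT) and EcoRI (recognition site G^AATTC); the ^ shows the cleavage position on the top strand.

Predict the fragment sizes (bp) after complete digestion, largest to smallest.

HindIII sites (AAGCTT) start at positions 13, 50.
HindIII cuts after the first base of each site, so after positions 13, 50.
EcoRI sites (GAATTC) start at positions 7, 34, 78.
EcoRI cuts after the first base of each site, so after positions 7, 34, 78.
Combined cut positions: 7, 13, 34, 50, 78.
Circular molecule, 5 cuts → 5 fragments:
  8–13 → 6 bp
  14–34 → 21 bp
  35–50 → 16 bp
  51–78 → 28 bp
  79–127 then 1–7 → 49 + 7 = 56 bp
Sorted largest to smallest: 56, 28, 21, 16, 6 bp.

56, 28, 21, 16, 6 bp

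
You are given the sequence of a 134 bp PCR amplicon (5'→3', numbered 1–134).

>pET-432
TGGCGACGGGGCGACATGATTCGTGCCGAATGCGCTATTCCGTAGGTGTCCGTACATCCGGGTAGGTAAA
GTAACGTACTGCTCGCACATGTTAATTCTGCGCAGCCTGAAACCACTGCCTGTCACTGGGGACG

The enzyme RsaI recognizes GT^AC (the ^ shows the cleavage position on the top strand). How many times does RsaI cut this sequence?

2

GTAC occurs starting at positions 52, 76.
RsaI cuts at 2 sites.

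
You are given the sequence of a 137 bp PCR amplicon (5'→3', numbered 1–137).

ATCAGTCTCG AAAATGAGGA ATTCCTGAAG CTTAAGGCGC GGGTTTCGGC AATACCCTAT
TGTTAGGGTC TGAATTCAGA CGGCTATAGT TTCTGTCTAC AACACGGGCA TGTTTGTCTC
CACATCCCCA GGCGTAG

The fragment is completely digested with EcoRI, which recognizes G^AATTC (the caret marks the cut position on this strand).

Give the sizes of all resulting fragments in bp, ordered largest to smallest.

EcoRI sites (GAATTC) start at positions 19, 72.
EcoRI cuts after the first base of each site, so after positions 19, 72.
Linear molecule, 2 cuts → 3 fragments:
  1–19 → 19 bp
  20–72 → 53 bp
  73–137 → 65 bp
Sorted largest to smallest: 65, 53, 19 bp.

65, 53, 19 bp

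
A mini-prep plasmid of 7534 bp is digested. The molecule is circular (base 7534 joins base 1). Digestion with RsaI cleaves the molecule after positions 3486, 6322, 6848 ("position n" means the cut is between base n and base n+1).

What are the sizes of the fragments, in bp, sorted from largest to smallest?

Circular molecule, 3 cuts → 3 fragments:
  6322 − 3486 = 2836 bp
  6848 − 6322 = 526 bp
  wrap: 7534 − 6848 + 3486 = 4172 bp
Sorted largest to smallest: 4172, 2836, 526 bp.

4172, 2836, 526 bp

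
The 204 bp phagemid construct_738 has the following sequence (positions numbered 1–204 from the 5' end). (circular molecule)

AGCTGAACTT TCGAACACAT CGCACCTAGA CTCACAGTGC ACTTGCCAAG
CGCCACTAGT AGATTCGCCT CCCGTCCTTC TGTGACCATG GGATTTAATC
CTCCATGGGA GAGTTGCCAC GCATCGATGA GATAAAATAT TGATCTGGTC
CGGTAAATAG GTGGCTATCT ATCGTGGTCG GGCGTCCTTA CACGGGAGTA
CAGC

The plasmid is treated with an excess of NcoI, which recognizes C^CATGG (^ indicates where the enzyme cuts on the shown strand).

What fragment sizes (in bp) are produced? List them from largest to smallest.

NcoI sites (CCATGG) start at positions 86, 103.
NcoI cuts after the first base of each site, so after positions 86, 103.
Circular molecule, 2 cuts → 2 fragments:
  87–103 → 17 bp
  104–204 then 1–86 → 101 + 86 = 187 bp
Sorted largest to smallest: 187, 17 bp.

187, 17 bp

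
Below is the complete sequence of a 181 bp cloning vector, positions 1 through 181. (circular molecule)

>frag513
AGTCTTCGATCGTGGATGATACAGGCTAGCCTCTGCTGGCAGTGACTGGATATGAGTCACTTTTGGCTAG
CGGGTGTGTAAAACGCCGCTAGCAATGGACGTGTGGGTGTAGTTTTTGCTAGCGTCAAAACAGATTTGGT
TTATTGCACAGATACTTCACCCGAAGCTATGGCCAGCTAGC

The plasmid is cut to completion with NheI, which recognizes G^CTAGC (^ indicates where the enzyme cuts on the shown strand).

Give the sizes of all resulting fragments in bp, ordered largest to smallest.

NheI sites (GCTAGC) start at positions 25, 66, 88, 118, 176.
NheI cuts after the first base of each site, so after positions 25, 66, 88, 118, 176.
Circular molecule, 5 cuts → 5 fragments:
  26–66 → 41 bp
  67–88 → 22 bp
  89–118 → 30 bp
  119–176 → 58 bp
  177–181 then 1–25 → 5 + 25 = 30 bp
Sorted largest to smallest: 58, 41, 30, 30, 22 bp.

58, 41, 30, 30, 22 bp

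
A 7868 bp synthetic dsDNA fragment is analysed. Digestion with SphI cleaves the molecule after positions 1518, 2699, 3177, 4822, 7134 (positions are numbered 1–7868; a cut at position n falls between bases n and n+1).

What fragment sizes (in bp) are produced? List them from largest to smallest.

Linear molecule, 5 cuts → 6 fragments:
  1518 − 0 = 1518 bp
  2699 − 1518 = 1181 bp
  3177 − 2699 = 478 bp
  4822 − 3177 = 1645 bp
  7134 − 4822 = 2312 bp
  7868 − 7134 = 734 bp
Sorted largest to smallest: 2312, 1645, 1518, 1181, 734, 478 bp.

2312, 1645, 1518, 1181, 734, 478 bp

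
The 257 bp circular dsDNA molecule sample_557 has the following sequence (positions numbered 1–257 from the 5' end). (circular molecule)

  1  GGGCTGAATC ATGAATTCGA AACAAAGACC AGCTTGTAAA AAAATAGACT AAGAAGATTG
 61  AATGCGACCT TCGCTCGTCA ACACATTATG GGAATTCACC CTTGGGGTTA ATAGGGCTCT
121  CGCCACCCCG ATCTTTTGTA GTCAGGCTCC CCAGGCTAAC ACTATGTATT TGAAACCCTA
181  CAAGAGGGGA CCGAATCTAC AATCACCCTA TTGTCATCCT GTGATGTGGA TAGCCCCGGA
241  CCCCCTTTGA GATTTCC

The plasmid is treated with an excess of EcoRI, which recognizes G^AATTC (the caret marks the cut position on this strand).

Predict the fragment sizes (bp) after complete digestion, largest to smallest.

178, 79 bp

EcoRI sites (GAATTC) start at positions 13, 92.
EcoRI cuts after the first base of each site, so after positions 13, 92.
Circular molecule, 2 cuts → 2 fragments:
  14–92 → 79 bp
  93–257 then 1–13 → 165 + 13 = 178 bp
Sorted largest to smallest: 178, 79 bp.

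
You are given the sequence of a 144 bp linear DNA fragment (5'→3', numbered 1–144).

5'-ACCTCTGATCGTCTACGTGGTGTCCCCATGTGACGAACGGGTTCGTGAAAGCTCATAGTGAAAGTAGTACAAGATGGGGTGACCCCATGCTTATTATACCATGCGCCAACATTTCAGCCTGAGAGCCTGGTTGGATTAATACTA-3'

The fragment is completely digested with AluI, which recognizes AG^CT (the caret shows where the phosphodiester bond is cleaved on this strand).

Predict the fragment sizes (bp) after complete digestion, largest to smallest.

The AluI site (AGCT) starts at position 50.
AluI cuts after base 2 of each site, so after position 51.
Linear molecule, 1 cut → 2 fragments:
  1–51 → 51 bp
  52–144 → 93 bp
Sorted largest to smallest: 93, 51 bp.

93, 51 bp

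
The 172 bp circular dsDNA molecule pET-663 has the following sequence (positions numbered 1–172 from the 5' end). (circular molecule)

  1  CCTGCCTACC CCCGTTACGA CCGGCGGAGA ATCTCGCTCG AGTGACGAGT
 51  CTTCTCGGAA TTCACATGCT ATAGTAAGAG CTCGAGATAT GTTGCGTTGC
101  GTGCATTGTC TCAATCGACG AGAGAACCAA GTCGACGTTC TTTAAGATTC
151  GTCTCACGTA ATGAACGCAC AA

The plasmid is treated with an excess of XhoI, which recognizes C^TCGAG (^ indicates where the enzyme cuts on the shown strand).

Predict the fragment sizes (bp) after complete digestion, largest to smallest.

128, 44 bp

XhoI sites (CTCGAG) start at positions 37, 81.
XhoI cuts after the first base of each site, so after positions 37, 81.
Circular molecule, 2 cuts → 2 fragments:
  38–81 → 44 bp
  82–172 then 1–37 → 91 + 37 = 128 bp
Sorted largest to smallest: 128, 44 bp.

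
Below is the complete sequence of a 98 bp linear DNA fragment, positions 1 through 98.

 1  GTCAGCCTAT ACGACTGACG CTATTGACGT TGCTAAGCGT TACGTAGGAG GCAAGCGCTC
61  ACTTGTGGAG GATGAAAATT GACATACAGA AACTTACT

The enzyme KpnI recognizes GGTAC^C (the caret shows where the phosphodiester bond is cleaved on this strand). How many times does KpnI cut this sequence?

0

No occurrence of GGTACC is present in the sequence.
KpnI does not cut: 0 sites.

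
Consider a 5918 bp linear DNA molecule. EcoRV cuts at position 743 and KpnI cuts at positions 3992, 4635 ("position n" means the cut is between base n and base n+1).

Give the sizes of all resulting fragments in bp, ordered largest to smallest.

3249, 1283, 743, 643 bp

Combined cut positions (sorted): 743, 3992, 4635.
Linear molecule, 3 cuts → 4 fragments:
  743 − 0 = 743 bp
  3992 − 743 = 3249 bp
  4635 − 3992 = 643 bp
  5918 − 4635 = 1283 bp
Sorted largest to smallest: 3249, 1283, 743, 643 bp.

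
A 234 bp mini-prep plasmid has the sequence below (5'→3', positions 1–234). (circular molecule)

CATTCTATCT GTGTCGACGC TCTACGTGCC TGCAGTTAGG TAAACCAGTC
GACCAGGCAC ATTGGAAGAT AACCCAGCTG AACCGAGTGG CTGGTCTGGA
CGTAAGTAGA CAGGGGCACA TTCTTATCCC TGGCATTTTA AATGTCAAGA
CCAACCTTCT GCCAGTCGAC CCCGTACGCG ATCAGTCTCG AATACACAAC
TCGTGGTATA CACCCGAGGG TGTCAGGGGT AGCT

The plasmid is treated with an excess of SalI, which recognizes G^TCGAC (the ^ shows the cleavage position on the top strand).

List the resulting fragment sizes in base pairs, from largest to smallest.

117, 82, 35 bp

SalI sites (GTCGAC) start at positions 13, 48, 165.
SalI cuts after the first base of each site, so after positions 13, 48, 165.
Circular molecule, 3 cuts → 3 fragments:
  14–48 → 35 bp
  49–165 → 117 bp
  166–234 then 1–13 → 69 + 13 = 82 bp
Sorted largest to smallest: 117, 82, 35 bp.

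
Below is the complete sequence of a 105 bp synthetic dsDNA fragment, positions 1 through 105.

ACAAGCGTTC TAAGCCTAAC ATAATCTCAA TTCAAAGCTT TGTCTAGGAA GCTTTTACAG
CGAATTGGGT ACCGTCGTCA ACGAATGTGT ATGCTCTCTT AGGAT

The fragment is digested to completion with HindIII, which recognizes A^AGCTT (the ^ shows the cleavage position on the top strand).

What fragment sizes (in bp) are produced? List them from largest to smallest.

56, 35, 14 bp

HindIII sites (AAGCTT) start at positions 35, 49.
HindIII cuts after the first base of each site, so after positions 35, 49.
Linear molecule, 2 cuts → 3 fragments:
  1–35 → 35 bp
  36–49 → 14 bp
  50–105 → 56 bp
Sorted largest to smallest: 56, 35, 14 bp.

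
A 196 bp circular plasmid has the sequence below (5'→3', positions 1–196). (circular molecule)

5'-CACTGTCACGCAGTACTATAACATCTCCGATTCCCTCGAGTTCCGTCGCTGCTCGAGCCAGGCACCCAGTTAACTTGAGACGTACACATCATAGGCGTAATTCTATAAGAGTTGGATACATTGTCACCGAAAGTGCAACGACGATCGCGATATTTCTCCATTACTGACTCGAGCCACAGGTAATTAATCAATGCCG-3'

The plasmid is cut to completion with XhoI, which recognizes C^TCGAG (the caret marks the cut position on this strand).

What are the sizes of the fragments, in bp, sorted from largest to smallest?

116, 63, 17 bp

XhoI sites (CTCGAG) start at positions 35, 52, 168.
XhoI cuts after the first base of each site, so after positions 35, 52, 168.
Circular molecule, 3 cuts → 3 fragments:
  36–52 → 17 bp
  53–168 → 116 bp
  169–196 then 1–35 → 28 + 35 = 63 bp
Sorted largest to smallest: 116, 63, 17 bp.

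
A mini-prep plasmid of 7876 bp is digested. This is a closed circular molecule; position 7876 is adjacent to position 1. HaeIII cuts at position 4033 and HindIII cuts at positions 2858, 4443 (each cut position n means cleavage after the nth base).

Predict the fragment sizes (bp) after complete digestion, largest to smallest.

6291, 1175, 410 bp

Combined cut positions (sorted): 2858, 4033, 4443.
Circular molecule, 3 cuts → 3 fragments:
  4033 − 2858 = 1175 bp
  4443 − 4033 = 410 bp
  wrap: 7876 − 4443 + 2858 = 6291 bp
Sorted largest to smallest: 6291, 1175, 410 bp.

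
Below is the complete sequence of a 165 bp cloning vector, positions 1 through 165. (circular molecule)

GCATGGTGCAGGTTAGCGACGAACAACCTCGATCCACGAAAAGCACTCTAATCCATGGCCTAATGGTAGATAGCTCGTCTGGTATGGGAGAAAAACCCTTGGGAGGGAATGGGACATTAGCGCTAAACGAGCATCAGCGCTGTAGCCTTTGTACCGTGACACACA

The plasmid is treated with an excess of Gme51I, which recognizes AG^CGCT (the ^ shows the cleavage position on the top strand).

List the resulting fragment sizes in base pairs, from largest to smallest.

148, 17 bp

Gme51I sites (AGCGCT) start at positions 119, 136.
Gme51I cuts after base 2 of each site, so after positions 120, 137.
Circular molecule, 2 cuts → 2 fragments:
  121–137 → 17 bp
  138–165 then 1–120 → 28 + 120 = 148 bp
Sorted largest to smallest: 148, 17 bp.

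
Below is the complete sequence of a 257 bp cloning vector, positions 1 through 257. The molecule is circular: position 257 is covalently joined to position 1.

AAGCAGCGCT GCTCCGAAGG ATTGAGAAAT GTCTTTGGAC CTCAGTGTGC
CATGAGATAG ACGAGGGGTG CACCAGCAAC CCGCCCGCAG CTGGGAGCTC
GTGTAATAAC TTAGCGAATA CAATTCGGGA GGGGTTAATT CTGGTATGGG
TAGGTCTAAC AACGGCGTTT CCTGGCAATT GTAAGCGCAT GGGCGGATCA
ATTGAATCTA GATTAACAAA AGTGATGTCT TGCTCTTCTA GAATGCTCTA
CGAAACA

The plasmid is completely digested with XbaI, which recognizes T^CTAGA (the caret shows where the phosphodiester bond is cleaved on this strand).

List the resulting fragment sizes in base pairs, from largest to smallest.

XbaI sites (TCTAGA) start at positions 207, 237.
XbaI cuts after the first base of each site, so after positions 207, 237.
Circular molecule, 2 cuts → 2 fragments:
  208–237 → 30 bp
  238–257 then 1–207 → 20 + 207 = 227 bp
Sorted largest to smallest: 227, 30 bp.

227, 30 bp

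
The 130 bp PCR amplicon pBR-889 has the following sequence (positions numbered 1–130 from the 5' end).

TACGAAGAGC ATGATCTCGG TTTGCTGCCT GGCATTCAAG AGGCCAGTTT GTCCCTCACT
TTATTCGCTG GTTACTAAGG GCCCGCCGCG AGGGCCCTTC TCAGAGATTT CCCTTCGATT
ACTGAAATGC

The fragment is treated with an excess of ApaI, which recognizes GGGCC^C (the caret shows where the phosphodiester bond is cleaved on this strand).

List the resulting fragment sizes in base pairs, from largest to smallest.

ApaI sites (GGGCCC) start at positions 79, 92.
ApaI cuts after base 5 of each site (before the last base), so after positions 83, 96.
Linear molecule, 2 cuts → 3 fragments:
  1–83 → 83 bp
  84–96 → 13 bp
  97–130 → 34 bp
Sorted largest to smallest: 83, 34, 13 bp.

83, 34, 13 bp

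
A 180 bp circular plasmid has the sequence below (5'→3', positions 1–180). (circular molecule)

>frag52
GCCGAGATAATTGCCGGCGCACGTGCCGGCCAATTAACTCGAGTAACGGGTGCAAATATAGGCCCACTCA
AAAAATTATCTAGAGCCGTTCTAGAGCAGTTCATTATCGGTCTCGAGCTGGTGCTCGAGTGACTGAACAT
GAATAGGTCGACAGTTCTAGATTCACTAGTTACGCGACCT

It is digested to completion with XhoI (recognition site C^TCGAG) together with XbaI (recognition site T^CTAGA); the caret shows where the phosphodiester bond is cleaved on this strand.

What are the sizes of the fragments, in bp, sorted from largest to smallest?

XhoI sites (CTCGAG) start at positions 38, 112, 124.
XhoI cuts after the first base of each site, so after positions 38, 112, 124.
XbaI sites (TCTAGA) start at positions 79, 90, 156.
XbaI cuts after the first base of each site, so after positions 79, 90, 156.
Combined cut positions: 38, 79, 90, 112, 124, 156.
Circular molecule, 6 cuts → 6 fragments:
  39–79 → 41 bp
  80–90 → 11 bp
  91–112 → 22 bp
  113–124 → 12 bp
  125–156 → 32 bp
  157–180 then 1–38 → 24 + 38 = 62 bp
Sorted largest to smallest: 62, 41, 32, 22, 12, 11 bp.

62, 41, 32, 22, 12, 11 bp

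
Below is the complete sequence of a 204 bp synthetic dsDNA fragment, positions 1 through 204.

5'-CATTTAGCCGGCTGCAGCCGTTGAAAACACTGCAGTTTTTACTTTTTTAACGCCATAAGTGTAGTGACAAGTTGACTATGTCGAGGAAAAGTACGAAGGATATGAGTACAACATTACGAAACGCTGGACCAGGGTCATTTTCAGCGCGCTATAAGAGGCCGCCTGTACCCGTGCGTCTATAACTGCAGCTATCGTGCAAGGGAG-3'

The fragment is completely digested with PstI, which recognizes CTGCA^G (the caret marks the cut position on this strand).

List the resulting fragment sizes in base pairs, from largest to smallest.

153, 18, 17, 16 bp

PstI sites (CTGCAG) start at positions 12, 30, 183.
PstI cuts after base 5 of each site (before the last base), so after positions 16, 34, 187.
Linear molecule, 3 cuts → 4 fragments:
  1–16 → 16 bp
  17–34 → 18 bp
  35–187 → 153 bp
  188–204 → 17 bp
Sorted largest to smallest: 153, 18, 17, 16 bp.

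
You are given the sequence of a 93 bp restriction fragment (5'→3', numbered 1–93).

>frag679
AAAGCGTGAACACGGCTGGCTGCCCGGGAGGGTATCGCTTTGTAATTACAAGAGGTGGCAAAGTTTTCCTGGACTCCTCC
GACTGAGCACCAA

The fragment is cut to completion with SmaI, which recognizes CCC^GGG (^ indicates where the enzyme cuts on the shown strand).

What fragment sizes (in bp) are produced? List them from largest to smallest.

The SmaI site (CCCGGG) starts at position 23.
SmaI cuts after base 3 of each site, so after position 25.
Linear molecule, 1 cut → 2 fragments:
  1–25 → 25 bp
  26–93 → 68 bp
Sorted largest to smallest: 68, 25 bp.

68, 25 bp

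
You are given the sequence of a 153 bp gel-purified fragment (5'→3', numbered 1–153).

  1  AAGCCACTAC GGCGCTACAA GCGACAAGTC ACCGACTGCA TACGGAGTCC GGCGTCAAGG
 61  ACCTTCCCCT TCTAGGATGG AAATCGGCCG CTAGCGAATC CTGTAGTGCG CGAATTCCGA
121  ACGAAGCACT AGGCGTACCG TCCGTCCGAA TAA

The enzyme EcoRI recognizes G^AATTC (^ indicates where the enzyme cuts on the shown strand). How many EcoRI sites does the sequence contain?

GAATTC occurs starting at position 112.
EcoRI cuts at 1 site.

1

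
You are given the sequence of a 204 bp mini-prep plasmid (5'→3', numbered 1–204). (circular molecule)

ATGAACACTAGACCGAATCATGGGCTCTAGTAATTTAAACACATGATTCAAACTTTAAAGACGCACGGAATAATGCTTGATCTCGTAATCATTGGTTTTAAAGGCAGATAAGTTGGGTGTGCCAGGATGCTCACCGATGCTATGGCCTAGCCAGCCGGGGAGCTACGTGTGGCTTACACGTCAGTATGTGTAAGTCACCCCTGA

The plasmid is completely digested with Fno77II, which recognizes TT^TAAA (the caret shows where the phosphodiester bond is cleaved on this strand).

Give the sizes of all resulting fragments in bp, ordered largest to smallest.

141, 43, 20 bp

Fno77II sites (TTTAAA) start at positions 34, 54, 97.
Fno77II cuts after base 2 of each site, so after positions 35, 55, 98.
Circular molecule, 3 cuts → 3 fragments:
  36–55 → 20 bp
  56–98 → 43 bp
  99–204 then 1–35 → 106 + 35 = 141 bp
Sorted largest to smallest: 141, 43, 20 bp.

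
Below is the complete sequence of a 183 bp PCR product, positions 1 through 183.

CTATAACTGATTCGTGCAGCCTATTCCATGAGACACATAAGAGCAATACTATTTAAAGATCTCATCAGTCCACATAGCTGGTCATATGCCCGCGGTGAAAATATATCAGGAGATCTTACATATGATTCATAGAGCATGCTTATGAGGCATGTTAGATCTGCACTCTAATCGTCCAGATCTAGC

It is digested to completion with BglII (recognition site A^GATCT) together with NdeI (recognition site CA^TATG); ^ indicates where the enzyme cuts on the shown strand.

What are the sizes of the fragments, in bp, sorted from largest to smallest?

BglII sites (AGATCT) start at positions 57, 111, 154, 175.
BglII cuts after the first base of each site, so after positions 57, 111, 154, 175.
NdeI sites (CATATG) start at positions 83, 119.
NdeI cuts after base 2 of each site, so after positions 84, 120.
Combined cut positions: 57, 84, 111, 120, 154, 175.
Linear molecule, 6 cuts → 7 fragments:
  1–57 → 57 bp
  58–84 → 27 bp
  85–111 → 27 bp
  112–120 → 9 bp
  121–154 → 34 bp
  155–175 → 21 bp
  176–183 → 8 bp
Sorted largest to smallest: 57, 34, 27, 27, 21, 9, 8 bp.

57, 34, 27, 27, 21, 9, 8 bp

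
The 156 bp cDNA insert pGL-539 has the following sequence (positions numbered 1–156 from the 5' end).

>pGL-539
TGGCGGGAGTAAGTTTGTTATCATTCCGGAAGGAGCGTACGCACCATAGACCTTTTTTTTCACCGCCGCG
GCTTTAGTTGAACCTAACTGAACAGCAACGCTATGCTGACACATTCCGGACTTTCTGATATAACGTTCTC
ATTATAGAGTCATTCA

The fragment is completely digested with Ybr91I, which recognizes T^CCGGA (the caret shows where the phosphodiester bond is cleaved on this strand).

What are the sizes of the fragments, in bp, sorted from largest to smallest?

90, 41, 25 bp

Ybr91I sites (TCCGGA) start at positions 25, 115.
Ybr91I cuts after the first base of each site, so after positions 25, 115.
Linear molecule, 2 cuts → 3 fragments:
  1–25 → 25 bp
  26–115 → 90 bp
  116–156 → 41 bp
Sorted largest to smallest: 90, 41, 25 bp.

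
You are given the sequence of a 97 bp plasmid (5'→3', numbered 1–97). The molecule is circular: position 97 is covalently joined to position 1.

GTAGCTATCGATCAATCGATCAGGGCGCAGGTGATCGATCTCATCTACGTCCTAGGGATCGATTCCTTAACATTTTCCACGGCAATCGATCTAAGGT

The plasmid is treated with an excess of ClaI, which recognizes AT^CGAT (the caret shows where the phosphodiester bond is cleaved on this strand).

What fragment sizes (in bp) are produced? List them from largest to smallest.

ClaI sites (ATCGAT) start at positions 7, 15, 34, 58, 85.
ClaI cuts after base 2 of each site, so after positions 8, 16, 35, 59, 86.
Circular molecule, 5 cuts → 5 fragments:
  9–16 → 8 bp
  17–35 → 19 bp
  36–59 → 24 bp
  60–86 → 27 bp
  87–97 then 1–8 → 11 + 8 = 19 bp
Sorted largest to smallest: 27, 24, 19, 19, 8 bp.

27, 24, 19, 19, 8 bp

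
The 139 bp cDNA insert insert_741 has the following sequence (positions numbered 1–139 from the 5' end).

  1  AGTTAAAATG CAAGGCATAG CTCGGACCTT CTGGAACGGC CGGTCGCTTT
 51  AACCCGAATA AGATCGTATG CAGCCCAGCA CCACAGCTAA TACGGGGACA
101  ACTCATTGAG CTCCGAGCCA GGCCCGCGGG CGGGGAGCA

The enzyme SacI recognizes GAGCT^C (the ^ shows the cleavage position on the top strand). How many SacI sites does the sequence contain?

GAGCTC occurs starting at position 108.
SacI cuts at 1 site.

1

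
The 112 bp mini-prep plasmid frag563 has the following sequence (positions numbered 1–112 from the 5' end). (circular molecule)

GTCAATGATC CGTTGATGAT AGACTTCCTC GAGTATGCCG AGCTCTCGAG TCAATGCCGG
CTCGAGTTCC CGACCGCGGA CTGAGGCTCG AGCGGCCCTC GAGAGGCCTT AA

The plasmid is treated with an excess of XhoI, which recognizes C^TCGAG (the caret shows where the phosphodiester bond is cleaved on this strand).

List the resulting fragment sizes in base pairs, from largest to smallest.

42, 26, 17, 16, 11 bp

XhoI sites (CTCGAG) start at positions 28, 45, 61, 87, 98.
XhoI cuts after the first base of each site, so after positions 28, 45, 61, 87, 98.
Circular molecule, 5 cuts → 5 fragments:
  29–45 → 17 bp
  46–61 → 16 bp
  62–87 → 26 bp
  88–98 → 11 bp
  99–112 then 1–28 → 14 + 28 = 42 bp
Sorted largest to smallest: 42, 26, 17, 16, 11 bp.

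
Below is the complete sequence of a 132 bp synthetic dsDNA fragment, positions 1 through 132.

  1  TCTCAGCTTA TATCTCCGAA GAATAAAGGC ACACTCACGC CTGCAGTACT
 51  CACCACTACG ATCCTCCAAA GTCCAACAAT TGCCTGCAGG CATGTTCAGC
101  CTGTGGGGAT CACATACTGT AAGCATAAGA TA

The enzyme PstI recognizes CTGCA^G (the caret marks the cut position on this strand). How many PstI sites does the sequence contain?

2

CTGCAG occurs starting at positions 41, 84.
PstI cuts at 2 sites.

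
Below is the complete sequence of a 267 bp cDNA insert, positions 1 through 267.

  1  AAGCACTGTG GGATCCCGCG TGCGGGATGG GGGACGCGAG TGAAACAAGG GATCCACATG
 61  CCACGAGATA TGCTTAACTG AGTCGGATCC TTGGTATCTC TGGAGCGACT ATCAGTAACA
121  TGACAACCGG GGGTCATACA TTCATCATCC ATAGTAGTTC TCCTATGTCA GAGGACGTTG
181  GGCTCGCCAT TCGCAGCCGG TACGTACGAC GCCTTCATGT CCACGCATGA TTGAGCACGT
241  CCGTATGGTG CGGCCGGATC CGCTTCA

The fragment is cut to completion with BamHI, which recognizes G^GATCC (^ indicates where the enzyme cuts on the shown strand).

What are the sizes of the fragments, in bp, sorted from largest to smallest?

171, 39, 35, 11, 11 bp

BamHI sites (GGATCC) start at positions 11, 50, 85, 256.
BamHI cuts after the first base of each site, so after positions 11, 50, 85, 256.
Linear molecule, 4 cuts → 5 fragments:
  1–11 → 11 bp
  12–50 → 39 bp
  51–85 → 35 bp
  86–256 → 171 bp
  257–267 → 11 bp
Sorted largest to smallest: 171, 39, 35, 11, 11 bp.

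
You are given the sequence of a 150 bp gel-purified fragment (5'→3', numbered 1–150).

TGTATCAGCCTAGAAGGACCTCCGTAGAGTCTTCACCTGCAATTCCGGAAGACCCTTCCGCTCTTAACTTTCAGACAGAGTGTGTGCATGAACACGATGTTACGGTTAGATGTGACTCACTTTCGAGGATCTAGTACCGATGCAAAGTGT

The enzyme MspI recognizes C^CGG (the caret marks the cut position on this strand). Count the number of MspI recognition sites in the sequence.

CCGG occurs starting at position 45.
MspI cuts at 1 site.

1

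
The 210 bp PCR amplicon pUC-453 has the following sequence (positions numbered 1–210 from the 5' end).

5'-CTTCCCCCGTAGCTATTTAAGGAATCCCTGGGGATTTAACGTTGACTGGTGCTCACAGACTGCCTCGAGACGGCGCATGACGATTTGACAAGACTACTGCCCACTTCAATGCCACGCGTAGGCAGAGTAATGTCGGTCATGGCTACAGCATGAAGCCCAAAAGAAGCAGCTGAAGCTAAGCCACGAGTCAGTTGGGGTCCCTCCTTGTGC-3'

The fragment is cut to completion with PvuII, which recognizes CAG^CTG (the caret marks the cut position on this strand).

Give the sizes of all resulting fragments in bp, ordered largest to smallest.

169, 41 bp

The PvuII site (CAGCTG) starts at position 167.
PvuII cuts after base 3 of each site, so after position 169.
Linear molecule, 1 cut → 2 fragments:
  1–169 → 169 bp
  170–210 → 41 bp
Sorted largest to smallest: 169, 41 bp.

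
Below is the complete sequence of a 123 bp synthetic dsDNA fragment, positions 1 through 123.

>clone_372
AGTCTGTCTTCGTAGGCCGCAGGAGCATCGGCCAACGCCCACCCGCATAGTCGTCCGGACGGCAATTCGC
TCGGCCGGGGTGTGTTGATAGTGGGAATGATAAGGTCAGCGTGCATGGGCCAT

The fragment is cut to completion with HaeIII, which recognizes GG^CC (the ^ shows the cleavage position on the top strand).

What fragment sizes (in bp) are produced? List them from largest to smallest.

45, 43, 16, 15, 4 bp

HaeIII sites (GGCC) start at positions 15, 30, 73, 118.
HaeIII cuts after base 2 of each site, so after positions 16, 31, 74, 119.
Linear molecule, 4 cuts → 5 fragments:
  1–16 → 16 bp
  17–31 → 15 bp
  32–74 → 43 bp
  75–119 → 45 bp
  120–123 → 4 bp
Sorted largest to smallest: 45, 43, 16, 15, 4 bp.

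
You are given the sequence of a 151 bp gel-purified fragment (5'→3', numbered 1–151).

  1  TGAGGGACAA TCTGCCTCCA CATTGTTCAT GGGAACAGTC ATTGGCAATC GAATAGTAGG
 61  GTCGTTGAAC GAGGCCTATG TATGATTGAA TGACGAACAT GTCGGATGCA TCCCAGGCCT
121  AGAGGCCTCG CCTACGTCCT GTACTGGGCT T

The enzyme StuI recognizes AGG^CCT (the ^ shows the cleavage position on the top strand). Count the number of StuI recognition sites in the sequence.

3

AGGCCT occurs starting at positions 72, 115, 123.
StuI cuts at 3 sites.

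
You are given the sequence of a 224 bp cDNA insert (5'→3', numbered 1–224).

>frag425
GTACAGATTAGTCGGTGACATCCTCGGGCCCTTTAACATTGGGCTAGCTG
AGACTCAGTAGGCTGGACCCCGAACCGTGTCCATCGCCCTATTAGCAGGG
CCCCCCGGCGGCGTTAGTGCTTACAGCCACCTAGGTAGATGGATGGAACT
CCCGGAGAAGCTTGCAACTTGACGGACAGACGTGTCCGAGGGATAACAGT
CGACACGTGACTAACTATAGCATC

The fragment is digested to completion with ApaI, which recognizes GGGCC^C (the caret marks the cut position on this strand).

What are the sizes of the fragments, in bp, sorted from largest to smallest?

ApaI sites (GGGCCC) start at positions 26, 98.
ApaI cuts after base 5 of each site (before the last base), so after positions 30, 102.
Linear molecule, 2 cuts → 3 fragments:
  1–30 → 30 bp
  31–102 → 72 bp
  103–224 → 122 bp
Sorted largest to smallest: 122, 72, 30 bp.

122, 72, 30 bp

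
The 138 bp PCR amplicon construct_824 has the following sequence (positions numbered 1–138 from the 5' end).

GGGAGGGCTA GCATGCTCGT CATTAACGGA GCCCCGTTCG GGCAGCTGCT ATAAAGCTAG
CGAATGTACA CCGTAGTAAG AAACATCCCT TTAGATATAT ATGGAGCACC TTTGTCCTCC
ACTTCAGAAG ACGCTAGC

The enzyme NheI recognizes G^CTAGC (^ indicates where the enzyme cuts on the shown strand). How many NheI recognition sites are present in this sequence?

3

GCTAGC occurs starting at positions 7, 56, 133.
NheI cuts at 3 sites.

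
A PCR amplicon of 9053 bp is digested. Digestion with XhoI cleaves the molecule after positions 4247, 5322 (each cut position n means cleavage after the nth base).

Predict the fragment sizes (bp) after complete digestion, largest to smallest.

Linear molecule, 2 cuts → 3 fragments:
  4247 − 0 = 4247 bp
  5322 − 4247 = 1075 bp
  9053 − 5322 = 3731 bp
Sorted largest to smallest: 4247, 3731, 1075 bp.

4247, 3731, 1075 bp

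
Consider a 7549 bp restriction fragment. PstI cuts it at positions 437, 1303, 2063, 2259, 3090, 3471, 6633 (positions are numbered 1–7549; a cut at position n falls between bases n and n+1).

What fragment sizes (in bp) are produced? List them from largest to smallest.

3162, 916, 866, 831, 760, 437, 381, 196 bp

Linear molecule, 7 cuts → 8 fragments:
  437 − 0 = 437 bp
  1303 − 437 = 866 bp
  2063 − 1303 = 760 bp
  2259 − 2063 = 196 bp
  3090 − 2259 = 831 bp
  3471 − 3090 = 381 bp
  6633 − 3471 = 3162 bp
  7549 − 6633 = 916 bp
Sorted largest to smallest: 3162, 916, 866, 831, 760, 437, 381, 196 bp.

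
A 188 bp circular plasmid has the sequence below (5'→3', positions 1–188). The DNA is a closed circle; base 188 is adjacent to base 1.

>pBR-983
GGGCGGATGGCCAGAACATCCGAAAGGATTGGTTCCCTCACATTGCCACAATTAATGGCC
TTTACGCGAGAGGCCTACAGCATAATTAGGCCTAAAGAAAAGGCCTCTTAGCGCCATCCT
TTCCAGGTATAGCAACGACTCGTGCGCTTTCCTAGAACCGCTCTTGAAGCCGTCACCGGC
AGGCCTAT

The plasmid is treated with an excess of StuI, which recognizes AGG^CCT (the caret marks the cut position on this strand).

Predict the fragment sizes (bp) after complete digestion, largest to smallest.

StuI sites (AGGCCT) start at positions 71, 88, 101, 181.
StuI cuts after base 3 of each site, so after positions 73, 90, 103, 183.
Circular molecule, 4 cuts → 4 fragments:
  74–90 → 17 bp
  91–103 → 13 bp
  104–183 → 80 bp
  184–188 then 1–73 → 5 + 73 = 78 bp
Sorted largest to smallest: 80, 78, 17, 13 bp.

80, 78, 17, 13 bp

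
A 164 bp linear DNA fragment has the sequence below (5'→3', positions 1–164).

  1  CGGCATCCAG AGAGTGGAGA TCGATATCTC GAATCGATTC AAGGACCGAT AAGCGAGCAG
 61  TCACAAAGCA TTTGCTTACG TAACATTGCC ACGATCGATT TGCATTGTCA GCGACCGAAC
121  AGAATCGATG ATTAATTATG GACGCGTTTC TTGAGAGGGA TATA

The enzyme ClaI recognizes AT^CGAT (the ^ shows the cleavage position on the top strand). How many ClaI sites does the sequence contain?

4

ATCGAT occurs starting at positions 20, 33, 94, 124.
ClaI cuts at 4 sites.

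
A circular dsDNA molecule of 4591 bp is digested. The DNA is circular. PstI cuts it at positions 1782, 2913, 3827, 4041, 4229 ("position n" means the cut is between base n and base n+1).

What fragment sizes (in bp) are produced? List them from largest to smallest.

2144, 1131, 914, 214, 188 bp

Circular molecule, 5 cuts → 5 fragments:
  2913 − 1782 = 1131 bp
  3827 − 2913 = 914 bp
  4041 − 3827 = 214 bp
  4229 − 4041 = 188 bp
  wrap: 4591 − 4229 + 1782 = 2144 bp
Sorted largest to smallest: 2144, 1131, 914, 214, 188 bp.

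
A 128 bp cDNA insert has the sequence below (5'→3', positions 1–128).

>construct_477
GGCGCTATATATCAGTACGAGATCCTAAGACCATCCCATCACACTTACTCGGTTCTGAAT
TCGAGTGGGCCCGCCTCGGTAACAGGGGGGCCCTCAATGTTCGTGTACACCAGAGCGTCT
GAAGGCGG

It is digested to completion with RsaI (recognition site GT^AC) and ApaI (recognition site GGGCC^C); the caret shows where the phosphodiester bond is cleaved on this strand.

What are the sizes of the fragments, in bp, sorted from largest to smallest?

RsaI sites (GTAC) start at positions 15, 105.
RsaI cuts after base 2 of each site, so after positions 16, 106.
ApaI sites (GGGCCC) start at positions 67, 88.
ApaI cuts after base 5 of each site (before the last base), so after positions 71, 92.
Combined cut positions: 16, 71, 92, 106.
Linear molecule, 4 cuts → 5 fragments:
  1–16 → 16 bp
  17–71 → 55 bp
  72–92 → 21 bp
  93–106 → 14 bp
  107–128 → 22 bp
Sorted largest to smallest: 55, 22, 21, 16, 14 bp.

55, 22, 21, 16, 14 bp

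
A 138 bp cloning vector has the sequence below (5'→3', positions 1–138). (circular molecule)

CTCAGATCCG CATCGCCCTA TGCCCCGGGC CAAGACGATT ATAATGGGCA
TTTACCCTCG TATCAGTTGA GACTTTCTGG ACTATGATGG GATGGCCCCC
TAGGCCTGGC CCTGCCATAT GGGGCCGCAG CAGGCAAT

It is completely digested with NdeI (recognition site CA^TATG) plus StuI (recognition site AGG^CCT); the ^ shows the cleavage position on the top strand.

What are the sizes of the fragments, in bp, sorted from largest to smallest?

The NdeI site (CATATG) starts at position 116.
NdeI cuts after base 2 of each site, so after position 117.
The StuI site (AGGCCT) starts at position 102.
StuI cuts after base 3 of each site, so after position 104.
Combined cut positions: 104, 117.
Circular molecule, 2 cuts → 2 fragments:
  105–117 → 13 bp
  118–138 then 1–104 → 21 + 104 = 125 bp
Sorted largest to smallest: 125, 13 bp.

125, 13 bp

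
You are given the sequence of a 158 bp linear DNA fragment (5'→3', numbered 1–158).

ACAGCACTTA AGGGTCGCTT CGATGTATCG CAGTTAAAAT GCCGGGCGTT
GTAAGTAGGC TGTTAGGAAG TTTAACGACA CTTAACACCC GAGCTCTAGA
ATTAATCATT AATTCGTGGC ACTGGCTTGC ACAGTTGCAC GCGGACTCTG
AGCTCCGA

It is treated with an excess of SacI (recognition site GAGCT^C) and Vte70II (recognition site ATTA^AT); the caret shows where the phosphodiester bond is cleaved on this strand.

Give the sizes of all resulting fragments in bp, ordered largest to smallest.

95, 43, 9, 7, 4 bp

SacI sites (GAGCTC) start at positions 91, 150.
SacI cuts after base 5 of each site (before the last base), so after positions 95, 154.
Vte70II sites (ATTAAT) start at positions 101, 108.
Vte70II cuts after base 4 of each site, so after positions 104, 111.
Combined cut positions: 95, 104, 111, 154.
Linear molecule, 4 cuts → 5 fragments:
  1–95 → 95 bp
  96–104 → 9 bp
  105–111 → 7 bp
  112–154 → 43 bp
  155–158 → 4 bp
Sorted largest to smallest: 95, 43, 9, 7, 4 bp.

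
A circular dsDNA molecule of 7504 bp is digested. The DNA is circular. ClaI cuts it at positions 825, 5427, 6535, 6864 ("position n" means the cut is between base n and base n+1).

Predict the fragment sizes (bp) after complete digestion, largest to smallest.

4602, 1465, 1108, 329 bp

Circular molecule, 4 cuts → 4 fragments:
  5427 − 825 = 4602 bp
  6535 − 5427 = 1108 bp
  6864 − 6535 = 329 bp
  wrap: 7504 − 6864 + 825 = 1465 bp
Sorted largest to smallest: 4602, 1465, 1108, 329 bp.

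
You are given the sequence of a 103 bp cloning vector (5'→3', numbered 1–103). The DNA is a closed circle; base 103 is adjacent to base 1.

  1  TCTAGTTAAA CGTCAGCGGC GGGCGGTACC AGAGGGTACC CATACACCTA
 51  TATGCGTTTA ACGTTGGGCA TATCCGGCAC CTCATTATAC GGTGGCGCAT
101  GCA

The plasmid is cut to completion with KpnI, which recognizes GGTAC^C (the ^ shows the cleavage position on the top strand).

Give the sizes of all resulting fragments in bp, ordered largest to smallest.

93, 10 bp

KpnI sites (GGTACC) start at positions 25, 35.
KpnI cuts after base 5 of each site (before the last base), so after positions 29, 39.
Circular molecule, 2 cuts → 2 fragments:
  30–39 → 10 bp
  40–103 then 1–29 → 64 + 29 = 93 bp
Sorted largest to smallest: 93, 10 bp.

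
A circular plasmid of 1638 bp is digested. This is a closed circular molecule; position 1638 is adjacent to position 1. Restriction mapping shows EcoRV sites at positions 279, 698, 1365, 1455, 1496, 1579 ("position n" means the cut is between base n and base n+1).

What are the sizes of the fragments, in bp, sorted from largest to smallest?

Circular molecule, 6 cuts → 6 fragments:
  698 − 279 = 419 bp
  1365 − 698 = 667 bp
  1455 − 1365 = 90 bp
  1496 − 1455 = 41 bp
  1579 − 1496 = 83 bp
  wrap: 1638 − 1579 + 279 = 338 bp
Sorted largest to smallest: 667, 419, 338, 90, 83, 41 bp.

667, 419, 338, 90, 83, 41 bp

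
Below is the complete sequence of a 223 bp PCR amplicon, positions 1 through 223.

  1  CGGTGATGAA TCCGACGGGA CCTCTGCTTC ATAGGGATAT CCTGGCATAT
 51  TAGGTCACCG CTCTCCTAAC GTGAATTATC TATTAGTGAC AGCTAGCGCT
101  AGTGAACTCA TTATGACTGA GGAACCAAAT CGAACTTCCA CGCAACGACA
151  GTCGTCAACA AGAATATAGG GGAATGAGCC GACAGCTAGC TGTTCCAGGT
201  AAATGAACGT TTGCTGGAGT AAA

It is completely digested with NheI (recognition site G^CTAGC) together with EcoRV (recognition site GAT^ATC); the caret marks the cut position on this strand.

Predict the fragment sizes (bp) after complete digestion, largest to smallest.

NheI sites (GCTAGC) start at positions 92, 185.
NheI cuts after the first base of each site, so after positions 92, 185.
The EcoRV site (GATATC) starts at position 36.
EcoRV cuts after base 3 of each site, so after position 38.
Combined cut positions: 38, 92, 185.
Linear molecule, 3 cuts → 4 fragments:
  1–38 → 38 bp
  39–92 → 54 bp
  93–185 → 93 bp
  186–223 → 38 bp
Sorted largest to smallest: 93, 54, 38, 38 bp.

93, 54, 38, 38 bp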